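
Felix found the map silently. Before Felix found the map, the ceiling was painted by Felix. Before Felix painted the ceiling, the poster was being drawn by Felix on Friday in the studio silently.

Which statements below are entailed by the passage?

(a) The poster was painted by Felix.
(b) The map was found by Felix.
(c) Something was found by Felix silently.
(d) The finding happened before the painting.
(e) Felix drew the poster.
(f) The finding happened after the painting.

(b), (c), (f)

(a) Not entailed — Felix painted the ceiling, not the poster; the poster belongs to the drawing event.
(b) Entailed — dropping 'silently' leaves a sub-description the original still satisfies.
(c) Entailed — this follows by dropping conjuncts from the finding event's description.
(d) Not entailed — the narrative places the painting before the finding, not after.
(e) Not entailed — 'was drawing' is progressive on an accomplishment; it does not entail the completed 'drew'.
(f) Entailed — the narrative places the painting before the finding.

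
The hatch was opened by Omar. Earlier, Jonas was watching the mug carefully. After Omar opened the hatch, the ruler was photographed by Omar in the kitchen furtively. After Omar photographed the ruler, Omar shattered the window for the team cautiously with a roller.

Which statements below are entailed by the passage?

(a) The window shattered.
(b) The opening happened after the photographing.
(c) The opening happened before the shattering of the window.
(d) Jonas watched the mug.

(a), (c), (d)

(a) Entailed — 'Omar shattered the window' is causative; it entails the inchoative 'the window shattered'.
(b) Not entailed — the narrative places the opening before the photographing, not after.
(c) Entailed — the narrative places the opening before the shattering.
(d) Entailed — 'watch' is an activity; 'was watching' entails that some watching happened, so 'watched' holds.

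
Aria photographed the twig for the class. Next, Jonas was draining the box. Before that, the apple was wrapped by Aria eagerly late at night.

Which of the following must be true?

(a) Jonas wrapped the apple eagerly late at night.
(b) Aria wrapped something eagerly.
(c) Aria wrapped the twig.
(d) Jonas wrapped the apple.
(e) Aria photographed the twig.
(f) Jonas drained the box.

(a) Not entailed — the passage has Aria wrapping the apple, not Jonas.
(b) Entailed — this follows by dropping conjuncts from the wrapping event's description.
(c) Not entailed — Aria wrapped the apple, not the twig; the twig belongs to the photographing event.
(d) Not entailed — the passage has Aria wrapping the apple, not Jonas.
(e) Entailed — this follows by dropping conjuncts from the photographing event's description.
(f) Not entailed — 'was draining' is progressive on an accomplishment; it does not entail the completed 'drained'.

(b), (e)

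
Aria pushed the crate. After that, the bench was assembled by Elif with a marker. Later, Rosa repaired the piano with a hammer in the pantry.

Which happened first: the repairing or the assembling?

The connectives place the assembling before the repairing.

the assembling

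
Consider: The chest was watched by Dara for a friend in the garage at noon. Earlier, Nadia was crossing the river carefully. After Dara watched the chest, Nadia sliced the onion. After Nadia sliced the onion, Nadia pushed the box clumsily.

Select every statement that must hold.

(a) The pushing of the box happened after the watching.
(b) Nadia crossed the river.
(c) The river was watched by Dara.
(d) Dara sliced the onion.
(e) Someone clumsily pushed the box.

(a), (e)

(a) Entailed — the narrative places the watching before the pushing.
(b) Not entailed — 'was crossing' is progressive on an accomplishment; it does not entail the completed 'crossed'.
(c) Not entailed — Dara watched the chest, not the river; the river belongs to the crossing event.
(d) Not entailed — the passage has Nadia slicing the onion, not Dara.
(e) Entailed — generalizing the agent leaves a sub-description the original still satisfies.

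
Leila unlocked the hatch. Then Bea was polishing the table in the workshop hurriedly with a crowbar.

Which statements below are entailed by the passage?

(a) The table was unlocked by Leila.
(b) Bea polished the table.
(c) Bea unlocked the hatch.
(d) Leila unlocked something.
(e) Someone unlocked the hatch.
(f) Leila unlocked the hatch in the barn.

(a) Not entailed — Leila unlocked the hatch, not the table; the table belongs to the polishing event.
(b) Entailed — 'polish' is an activity; 'was polishing' entails that some polishing happened, so 'polished' holds.
(c) Not entailed — the passage has Leila unlocking the hatch, not Bea.
(d) Entailed — the original entails any weakening of itself; this just generalizes the patient.
(e) Entailed — this follows by dropping conjuncts from the unlocking event's description.
(f) Not entailed — 'in the barn' adds information not in the original event.

(b), (d), (e)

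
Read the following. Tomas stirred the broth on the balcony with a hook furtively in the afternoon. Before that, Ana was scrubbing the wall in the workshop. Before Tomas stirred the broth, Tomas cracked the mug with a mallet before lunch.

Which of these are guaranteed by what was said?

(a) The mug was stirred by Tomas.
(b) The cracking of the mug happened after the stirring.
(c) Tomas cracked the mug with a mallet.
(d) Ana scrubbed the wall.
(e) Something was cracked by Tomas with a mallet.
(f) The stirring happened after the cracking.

(a) Not entailed — Tomas stirred the broth, not the mug; the mug belongs to the cracking event.
(b) Not entailed — the narrative places the cracking before the stirring, not after.
(c) Entailed — the original entails any weakening of itself; this just drops 'before lunch'.
(d) Entailed — 'scrub' is an activity; 'was scrubbing' entails that some scrubbing happened, so 'scrubbed' holds.
(e) Entailed — dropping 'before lunch' and generalizing the patient leaves a sub-description the original still satisfies.
(f) Entailed — the narrative places the cracking before the stirring.

(c), (d), (e), (f)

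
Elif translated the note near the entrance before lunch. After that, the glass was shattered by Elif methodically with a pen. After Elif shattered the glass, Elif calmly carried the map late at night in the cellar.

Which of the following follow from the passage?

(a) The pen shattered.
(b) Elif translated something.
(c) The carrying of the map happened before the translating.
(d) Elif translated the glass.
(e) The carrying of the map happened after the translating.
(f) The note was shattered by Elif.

(a) Not entailed — the glass is what shattered, not the pen.
(b) Entailed — the original entails any weakening of itself; this just drops 'near the entrance', 'before lunch' and generalizes the patient.
(c) Not entailed — the narrative places the translating before the carrying, not after.
(d) Not entailed — Elif translated the note, not the glass; the glass belongs to the shattering event.
(e) Entailed — the narrative places the translating before the carrying.
(f) Not entailed — Elif shattered the glass, not the note; the note belongs to the translating event.

(b), (e)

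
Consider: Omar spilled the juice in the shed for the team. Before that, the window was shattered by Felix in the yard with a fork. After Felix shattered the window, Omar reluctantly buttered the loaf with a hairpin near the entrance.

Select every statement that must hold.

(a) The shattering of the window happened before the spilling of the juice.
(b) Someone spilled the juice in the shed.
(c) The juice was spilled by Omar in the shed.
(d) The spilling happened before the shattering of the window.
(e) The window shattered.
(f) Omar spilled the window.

(a), (b), (c), (e)

(a) Entailed — the narrative places the shattering before the spilling.
(b) Entailed — this follows by dropping conjuncts from the spilling event's description.
(c) Entailed — every conjunct here is already in the original spilling event.
(d) Not entailed — the narrative places the shattering before the spilling, not after.
(e) Entailed — 'Felix shattered the window' is causative; it entails the inchoative 'the window shattered'.
(f) Not entailed — Omar spilled the juice, not the window; the window belongs to the shattering event.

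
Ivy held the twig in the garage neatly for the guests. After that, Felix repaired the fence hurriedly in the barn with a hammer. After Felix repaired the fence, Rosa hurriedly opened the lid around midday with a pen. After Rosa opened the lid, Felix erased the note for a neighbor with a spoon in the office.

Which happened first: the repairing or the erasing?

The connectives place the repairing before the erasing.

the repairing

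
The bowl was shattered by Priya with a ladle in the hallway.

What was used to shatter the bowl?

a ladle

'with a ladle' marks the instrument of the shattering event.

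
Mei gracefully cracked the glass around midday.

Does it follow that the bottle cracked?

Nothing is said about any bottle; only the glass is affected.

no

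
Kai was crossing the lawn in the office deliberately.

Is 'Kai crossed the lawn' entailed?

no

'was crossing' is progressive; for an accomplishment like 'cross the lawn', it doesn't entail completion.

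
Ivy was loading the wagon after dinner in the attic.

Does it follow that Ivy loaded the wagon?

'was loading' is progressive; for an accomplishment like 'load the wagon', it doesn't entail completion.

no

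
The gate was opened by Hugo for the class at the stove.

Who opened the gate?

'Hugo' marks the agent of the opening event.

Hugo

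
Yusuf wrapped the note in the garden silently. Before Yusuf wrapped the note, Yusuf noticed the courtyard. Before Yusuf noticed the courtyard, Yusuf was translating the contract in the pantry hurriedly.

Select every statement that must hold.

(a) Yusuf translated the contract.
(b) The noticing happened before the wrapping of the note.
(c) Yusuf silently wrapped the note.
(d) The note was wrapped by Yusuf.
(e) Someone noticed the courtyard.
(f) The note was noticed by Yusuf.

(a) Not entailed — 'was translating' is progressive on an accomplishment; it does not entail the completed 'translated'.
(b) Entailed — the narrative places the noticing before the wrapping.
(c) Entailed — every conjunct here is already in the original wrapping event.
(d) Entailed — the original entails any weakening of itself; this just drops 'silently', 'in the garden'.
(e) Entailed — generalizing the agent leaves a sub-description the original still satisfies.
(f) Not entailed — Yusuf noticed the courtyard, not the note; the note belongs to the wrapping event.

(b), (c), (d), (e)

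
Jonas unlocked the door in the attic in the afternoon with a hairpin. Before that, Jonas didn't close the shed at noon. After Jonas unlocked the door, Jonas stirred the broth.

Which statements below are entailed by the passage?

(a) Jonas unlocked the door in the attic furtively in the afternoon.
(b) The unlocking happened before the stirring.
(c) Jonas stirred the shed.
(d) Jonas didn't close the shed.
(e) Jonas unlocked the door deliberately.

(b)

(a) Not entailed — 'furtively' adds information not in the original event.
(b) Entailed — the narrative places the unlocking before the stirring.
(c) Not entailed — Jonas stirred the broth, not the shed; the shed belongs to the closing event.
(d) Not entailed — dropping 'at noon' under negation is not valid — the original leaves open that Jonas closed the shed some other way.
(e) Not entailed — 'deliberately' adds information not in the original event.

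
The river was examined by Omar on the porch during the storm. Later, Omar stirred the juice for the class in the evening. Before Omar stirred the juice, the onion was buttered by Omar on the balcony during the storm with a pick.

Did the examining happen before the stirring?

The narrative orders the examining before the stirring.

yes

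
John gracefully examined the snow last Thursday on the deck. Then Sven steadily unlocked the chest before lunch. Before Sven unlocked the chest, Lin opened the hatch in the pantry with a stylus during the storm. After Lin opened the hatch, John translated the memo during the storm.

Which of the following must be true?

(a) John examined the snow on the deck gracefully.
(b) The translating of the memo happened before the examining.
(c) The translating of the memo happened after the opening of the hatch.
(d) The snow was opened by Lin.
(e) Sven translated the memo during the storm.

(a) Entailed — every conjunct here is already in the original examining event.
(b) Not entailed — the narrative doesn't order the translating relative to the examining.
(c) Entailed — the narrative places the opening before the translating.
(d) Not entailed — Lin opened the hatch, not the snow; the snow belongs to the examining event.
(e) Not entailed — the passage has John translating the memo, not Sven.

(a), (c)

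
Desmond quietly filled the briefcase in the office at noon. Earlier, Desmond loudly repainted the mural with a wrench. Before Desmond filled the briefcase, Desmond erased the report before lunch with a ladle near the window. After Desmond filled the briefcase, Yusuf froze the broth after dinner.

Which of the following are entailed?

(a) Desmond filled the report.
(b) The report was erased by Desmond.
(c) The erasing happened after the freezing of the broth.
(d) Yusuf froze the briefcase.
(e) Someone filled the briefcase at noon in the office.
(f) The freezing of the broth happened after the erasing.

(b), (e), (f)

(a) Not entailed — Desmond filled the briefcase, not the report; the report belongs to the erasing event.
(b) Entailed — the original entails any weakening of itself; this just drops 'with a ladle', 'before lunch', 'near the window'.
(c) Not entailed — the narrative places the erasing before the freezing, not after.
(d) Not entailed — Yusuf froze the broth, not the briefcase; the briefcase belongs to the filling event.
(e) Entailed — the original entails any weakening of itself; this just drops 'quietly' and generalizes the agent.
(f) Entailed — the narrative places the erasing before the freezing.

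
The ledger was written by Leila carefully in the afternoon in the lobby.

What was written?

'the ledger' marks the patient of the writing event.

the ledger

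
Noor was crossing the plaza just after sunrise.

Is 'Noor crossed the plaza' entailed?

no

'was crossing' is progressive; for an accomplishment like 'cross the plaza', it doesn't entail completion.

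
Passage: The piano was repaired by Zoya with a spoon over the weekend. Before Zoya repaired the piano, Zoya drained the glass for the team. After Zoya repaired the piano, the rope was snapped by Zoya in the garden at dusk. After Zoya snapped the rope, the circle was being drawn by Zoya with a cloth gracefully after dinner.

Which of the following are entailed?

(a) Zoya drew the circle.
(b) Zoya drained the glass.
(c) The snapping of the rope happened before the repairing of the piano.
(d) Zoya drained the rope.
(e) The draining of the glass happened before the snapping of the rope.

(b), (e)

(a) Not entailed — 'was drawing' is progressive on an accomplishment; it does not entail the completed 'drew'.
(b) Entailed — the original entails any weakening of itself; this just drops 'for the team'.
(c) Not entailed — the narrative places the repairing before the snapping, not after.
(d) Not entailed — Zoya drained the glass, not the rope; the rope belongs to the snapping event.
(e) Entailed — the narrative places the draining before the snapping.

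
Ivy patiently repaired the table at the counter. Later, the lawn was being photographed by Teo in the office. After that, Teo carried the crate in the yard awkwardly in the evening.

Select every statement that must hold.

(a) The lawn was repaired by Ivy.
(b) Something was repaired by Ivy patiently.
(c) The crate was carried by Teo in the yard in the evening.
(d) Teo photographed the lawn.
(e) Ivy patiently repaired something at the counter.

(b), (c), (e)

(a) Not entailed — Ivy repaired the table, not the lawn; the lawn belongs to the photographing event.
(b) Entailed — this follows by dropping conjuncts from the repairing event's description.
(c) Entailed — the original entails any weakening of itself; this just drops 'awkwardly'.
(d) Not entailed — 'was photographing' is progressive on an accomplishment; it does not entail the completed 'photographed'.
(e) Entailed — the original entails any weakening of itself; this just generalizes the patient.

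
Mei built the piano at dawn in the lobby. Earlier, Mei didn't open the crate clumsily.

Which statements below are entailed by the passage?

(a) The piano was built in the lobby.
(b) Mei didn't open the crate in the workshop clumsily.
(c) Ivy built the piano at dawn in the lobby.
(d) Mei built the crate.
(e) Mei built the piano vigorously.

(a), (b)

(a) Entailed — every conjunct here is already in the original building event.
(b) Entailed — under negation, adding a further restriction is entailed: if no such opening event occurred, none occurred in the workshop either.
(c) Not entailed — the passage has Mei building the piano, not Ivy.
(d) Not entailed — Mei built the piano, not the crate; the crate belongs to the opening event.
(e) Not entailed — 'vigorously' adds information not in the original event.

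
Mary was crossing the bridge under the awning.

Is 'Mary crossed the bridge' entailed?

'was crossing' is progressive; for an accomplishment like 'cross the bridge', it doesn't entail completion.

no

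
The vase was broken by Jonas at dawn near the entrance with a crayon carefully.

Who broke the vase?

'Jonas' marks the agent of the breaking event.

Jonas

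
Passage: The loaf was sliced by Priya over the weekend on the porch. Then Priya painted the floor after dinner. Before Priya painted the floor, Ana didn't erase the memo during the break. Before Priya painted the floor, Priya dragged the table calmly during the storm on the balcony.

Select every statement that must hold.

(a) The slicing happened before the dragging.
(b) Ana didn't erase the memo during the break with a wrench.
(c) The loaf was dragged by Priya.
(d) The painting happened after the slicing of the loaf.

(a) Not entailed — the narrative doesn't order the slicing relative to the dragging.
(b) Entailed — under negation, adding a further restriction is entailed: if no such erasing event occurred, none occurred with a wrench either.
(c) Not entailed — Priya dragged the table, not the loaf; the loaf belongs to the slicing event.
(d) Entailed — the narrative places the slicing before the painting.

(b), (d)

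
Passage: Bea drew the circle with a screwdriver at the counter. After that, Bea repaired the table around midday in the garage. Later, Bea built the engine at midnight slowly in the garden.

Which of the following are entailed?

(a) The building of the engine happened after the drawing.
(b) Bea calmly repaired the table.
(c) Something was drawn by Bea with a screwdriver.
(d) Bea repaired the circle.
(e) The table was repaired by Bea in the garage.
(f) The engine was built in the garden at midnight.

(a) Entailed — the narrative places the drawing before the building.
(b) Not entailed — 'calmly' adds information not in the original event.
(c) Entailed — dropping 'at the counter' and generalizing the patient leaves a sub-description the original still satisfies.
(d) Not entailed — Bea repaired the table, not the circle; the circle belongs to the drawing event.
(e) Entailed — every conjunct here is already in the original repairing event.
(f) Entailed — the original entails any weakening of itself; this just drops 'slowly' and generalizes the agent.

(a), (c), (e), (f)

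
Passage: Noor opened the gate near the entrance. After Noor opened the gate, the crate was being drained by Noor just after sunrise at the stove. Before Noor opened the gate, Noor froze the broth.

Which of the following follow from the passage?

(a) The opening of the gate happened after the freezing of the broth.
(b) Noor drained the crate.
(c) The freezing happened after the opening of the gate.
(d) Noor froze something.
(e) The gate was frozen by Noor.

(a) Entailed — the narrative places the freezing before the opening.
(b) Not entailed — 'was draining' is progressive on an accomplishment; it does not entail the completed 'drained'.
(c) Not entailed — the narrative places the freezing before the opening, not after.
(d) Entailed — the original entails any weakening of itself; this just generalizes the patient.
(e) Not entailed — Noor froze the broth, not the gate; the gate belongs to the opening event.

(a), (d)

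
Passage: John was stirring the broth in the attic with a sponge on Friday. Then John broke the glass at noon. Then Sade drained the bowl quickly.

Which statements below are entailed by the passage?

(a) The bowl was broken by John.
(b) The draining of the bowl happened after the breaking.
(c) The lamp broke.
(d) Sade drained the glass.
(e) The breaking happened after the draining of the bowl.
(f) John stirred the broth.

(b), (f)

(a) Not entailed — John broke the glass, not the bowl; the bowl belongs to the draining event.
(b) Entailed — the narrative places the breaking before the draining.
(c) Not entailed — the glass is what broke, not the lamp.
(d) Not entailed — Sade drained the bowl, not the glass; the glass belongs to the breaking event.
(e) Not entailed — the narrative places the breaking before the draining, not after.
(f) Entailed — 'stir' is an activity; 'was stirring' entails that some stirring happened, so 'stirred' holds.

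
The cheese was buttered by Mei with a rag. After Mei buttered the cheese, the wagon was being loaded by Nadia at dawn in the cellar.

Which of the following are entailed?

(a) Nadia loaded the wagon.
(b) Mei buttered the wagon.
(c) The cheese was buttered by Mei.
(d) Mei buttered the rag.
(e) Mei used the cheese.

(c)

(a) Not entailed — 'was loading' is progressive on an accomplishment; it does not entail the completed 'loaded'.
(b) Not entailed — Mei buttered the cheese, not the wagon; the wagon belongs to the loading event.
(c) Entailed — dropping 'with a rag' leaves a sub-description the original still satisfies.
(d) Not entailed — the rag is the instrument, not what was buttered.
(e) Not entailed — the cheese is the patient, not an instrument — Mei used a rag.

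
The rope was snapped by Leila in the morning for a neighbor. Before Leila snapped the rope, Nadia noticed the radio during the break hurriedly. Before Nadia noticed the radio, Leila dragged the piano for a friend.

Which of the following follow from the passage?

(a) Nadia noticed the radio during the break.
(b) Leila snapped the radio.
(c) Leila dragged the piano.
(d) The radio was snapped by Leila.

(a), (c)

(a) Entailed — every conjunct here is already in the original noticing event.
(b) Not entailed — Leila snapped the rope, not the radio; the radio belongs to the noticing event.
(c) Entailed — dropping 'for a friend' leaves a sub-description the original still satisfies.
(d) Not entailed — Leila snapped the rope, not the radio; the radio belongs to the noticing event.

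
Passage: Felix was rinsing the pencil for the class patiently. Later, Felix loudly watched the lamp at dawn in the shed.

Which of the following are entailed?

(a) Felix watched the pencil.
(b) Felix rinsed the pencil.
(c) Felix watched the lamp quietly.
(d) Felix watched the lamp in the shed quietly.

(a) Not entailed — Felix watched the lamp, not the pencil; the pencil belongs to the rinsing event.
(b) Entailed — 'rinse' is an activity; 'was rinsing' entails that some rinsing happened, so 'rinsed' holds.
(c) Not entailed — 'quietly' adds a manner not in (and inconsistent with) the original.
(d) Not entailed — 'quietly' adds a manner not in (and inconsistent with) the original.

(b)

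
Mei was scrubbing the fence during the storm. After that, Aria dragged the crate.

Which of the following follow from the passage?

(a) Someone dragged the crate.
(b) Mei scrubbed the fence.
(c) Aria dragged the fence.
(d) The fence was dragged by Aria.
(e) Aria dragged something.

(a), (b), (e)

(a) Entailed — generalizing the agent leaves a sub-description the original still satisfies.
(b) Entailed — 'scrub' is an activity; 'was scrubbing' entails that some scrubbing happened, so 'scrubbed' holds.
(c) Not entailed — Aria dragged the crate, not the fence; the fence belongs to the scrubbing event.
(d) Not entailed — Aria dragged the crate, not the fence; the fence belongs to the scrubbing event.
(e) Entailed — every conjunct here is already in the original dragging event.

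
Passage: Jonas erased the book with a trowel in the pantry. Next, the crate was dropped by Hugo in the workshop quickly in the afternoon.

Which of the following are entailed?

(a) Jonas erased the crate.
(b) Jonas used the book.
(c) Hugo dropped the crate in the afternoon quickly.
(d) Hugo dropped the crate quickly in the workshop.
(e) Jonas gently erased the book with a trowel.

(c), (d)

(a) Not entailed — Jonas erased the book, not the crate; the crate belongs to the dropping event.
(b) Not entailed — the book is the patient, not an instrument — Jonas used a trowel.
(c) Entailed — the original entails any weakening of itself; this just drops 'in the workshop'.
(d) Entailed — every conjunct here is already in the original dropping event.
(e) Not entailed — 'gently' adds information not in the original event.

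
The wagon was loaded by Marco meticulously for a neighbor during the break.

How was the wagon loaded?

'meticulously' marks the manner of the loading event.

meticulously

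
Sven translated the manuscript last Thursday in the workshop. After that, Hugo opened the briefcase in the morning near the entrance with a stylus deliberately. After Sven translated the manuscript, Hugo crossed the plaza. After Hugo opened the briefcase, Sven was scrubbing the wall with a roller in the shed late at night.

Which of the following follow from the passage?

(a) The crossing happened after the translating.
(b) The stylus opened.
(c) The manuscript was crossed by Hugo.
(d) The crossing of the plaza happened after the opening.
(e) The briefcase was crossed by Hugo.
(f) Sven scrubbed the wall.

(a), (f)

(a) Entailed — the narrative places the translating before the crossing.
(b) Not entailed — the briefcase is what opened, not the stylus.
(c) Not entailed — Hugo crossed the plaza, not the manuscript; the manuscript belongs to the translating event.
(d) Not entailed — the narrative doesn't order the opening relative to the crossing.
(e) Not entailed — Hugo crossed the plaza, not the briefcase; the briefcase belongs to the opening event.
(f) Entailed — 'scrub' is an activity; 'was scrubbing' entails that some scrubbing happened, so 'scrubbed' holds.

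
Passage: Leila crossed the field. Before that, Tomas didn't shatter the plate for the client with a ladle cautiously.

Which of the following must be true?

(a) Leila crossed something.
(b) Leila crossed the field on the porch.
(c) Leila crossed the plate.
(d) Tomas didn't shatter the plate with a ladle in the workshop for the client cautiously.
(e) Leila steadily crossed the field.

(a), (d)

(a) Entailed — generalizing the patient leaves a sub-description the original still satisfies.
(b) Not entailed — 'on the porch' adds information not in the original event.
(c) Not entailed — Leila crossed the field, not the plate; the plate belongs to the shattering event.
(d) Entailed — under negation, adding a further restriction is entailed: if no such shattering event occurred, none occurred in the workshop either.
(e) Not entailed — 'steadily' adds information not in the original event.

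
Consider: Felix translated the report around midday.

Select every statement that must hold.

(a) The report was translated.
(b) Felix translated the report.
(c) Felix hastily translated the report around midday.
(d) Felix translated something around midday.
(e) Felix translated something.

(a) Entailed — every conjunct here is already in the original translating event.
(b) Entailed — the original entails any weakening of itself; this just drops 'around midday'.
(c) Not entailed — 'hastily' adds information not in the original event.
(d) Entailed — generalizing the patient leaves a sub-description the original still satisfies.
(e) Entailed — every conjunct here is already in the original translating event.

(a), (b), (d), (e)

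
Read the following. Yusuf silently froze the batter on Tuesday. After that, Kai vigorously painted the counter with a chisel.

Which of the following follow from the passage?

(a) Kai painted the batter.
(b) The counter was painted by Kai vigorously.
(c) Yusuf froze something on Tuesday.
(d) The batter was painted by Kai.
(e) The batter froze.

(a) Not entailed — Kai painted the counter, not the batter; the batter belongs to the freezing event.
(b) Entailed — dropping 'with a chisel' leaves a sub-description the original still satisfies.
(c) Entailed — every conjunct here is already in the original freezing event.
(d) Not entailed — Kai painted the counter, not the batter; the batter belongs to the freezing event.
(e) Entailed — 'Yusuf froze the batter' is causative; it entails the inchoative 'the batter froze'.

(b), (c), (e)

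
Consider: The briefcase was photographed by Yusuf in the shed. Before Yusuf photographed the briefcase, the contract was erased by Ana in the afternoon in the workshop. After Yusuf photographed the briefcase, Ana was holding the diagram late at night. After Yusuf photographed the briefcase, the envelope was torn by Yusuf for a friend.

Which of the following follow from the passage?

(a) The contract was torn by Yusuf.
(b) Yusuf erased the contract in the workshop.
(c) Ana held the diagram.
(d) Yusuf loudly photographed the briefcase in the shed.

(c)

(a) Not entailed — Yusuf tore the envelope, not the contract; the contract belongs to the erasing event.
(b) Not entailed — the passage has Ana erasing the contract, not Yusuf.
(c) Entailed — 'hold' is an activity; 'was holding' entails that some holding happened, so 'held' holds.
(d) Not entailed — 'loudly' adds information not in the original event.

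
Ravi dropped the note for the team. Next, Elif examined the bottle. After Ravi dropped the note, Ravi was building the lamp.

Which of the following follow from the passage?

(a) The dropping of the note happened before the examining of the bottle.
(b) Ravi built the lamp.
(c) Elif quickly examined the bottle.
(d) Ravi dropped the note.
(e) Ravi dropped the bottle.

(a), (d)

(a) Entailed — the narrative places the dropping before the examining.
(b) Not entailed — 'was building' is progressive on an accomplishment; it does not entail the completed 'built'.
(c) Not entailed — 'quickly' adds information not in the original event.
(d) Entailed — the original entails any weakening of itself; this just drops 'for the team'.
(e) Not entailed — Ravi dropped the note, not the bottle; the bottle belongs to the examining event.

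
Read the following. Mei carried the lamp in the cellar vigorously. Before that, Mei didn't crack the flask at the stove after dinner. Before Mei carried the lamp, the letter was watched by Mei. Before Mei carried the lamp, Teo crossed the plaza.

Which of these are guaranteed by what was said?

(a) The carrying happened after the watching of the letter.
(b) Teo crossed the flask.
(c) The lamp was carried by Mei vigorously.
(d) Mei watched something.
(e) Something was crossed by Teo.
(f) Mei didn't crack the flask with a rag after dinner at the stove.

(a), (c), (d), (e), (f)

(a) Entailed — the narrative places the watching before the carrying.
(b) Not entailed — Teo crossed the plaza, not the flask; the flask belongs to the cracking event.
(c) Entailed — the original entails any weakening of itself; this just drops 'in the cellar'.
(d) Entailed — every conjunct here is already in the original watching event.
(e) Entailed — generalizing the patient leaves a sub-description the original still satisfies.
(f) Entailed — under negation, adding a further restriction is entailed: if no such cracking event occurred, none occurred with a rag either.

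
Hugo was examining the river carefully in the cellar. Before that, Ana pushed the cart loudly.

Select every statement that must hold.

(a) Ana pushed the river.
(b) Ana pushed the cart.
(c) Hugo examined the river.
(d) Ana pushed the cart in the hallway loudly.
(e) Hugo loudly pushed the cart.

(b), (c)

(a) Not entailed — Ana pushed the cart, not the river; the river belongs to the examining event.
(b) Entailed — the original entails any weakening of itself; this just drops 'loudly'.
(c) Entailed — 'examine' is an activity; 'was examining' entails that some examining happened, so 'examined' holds.
(d) Not entailed — 'in the hallway' adds information not in the original event.
(e) Not entailed — the passage has Ana pushing the cart, not Hugo.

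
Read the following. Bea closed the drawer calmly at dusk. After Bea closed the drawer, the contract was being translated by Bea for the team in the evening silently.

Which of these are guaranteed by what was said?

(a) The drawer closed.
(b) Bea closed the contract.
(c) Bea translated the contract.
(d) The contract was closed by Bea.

(a) Entailed — 'Bea closed the drawer' is causative; it entails the inchoative 'the drawer closed'.
(b) Not entailed — Bea closed the drawer, not the contract; the contract belongs to the translating event.
(c) Not entailed — 'was translating' is progressive on an accomplishment; it does not entail the completed 'translated'.
(d) Not entailed — Bea closed the drawer, not the contract; the contract belongs to the translating event.

(a)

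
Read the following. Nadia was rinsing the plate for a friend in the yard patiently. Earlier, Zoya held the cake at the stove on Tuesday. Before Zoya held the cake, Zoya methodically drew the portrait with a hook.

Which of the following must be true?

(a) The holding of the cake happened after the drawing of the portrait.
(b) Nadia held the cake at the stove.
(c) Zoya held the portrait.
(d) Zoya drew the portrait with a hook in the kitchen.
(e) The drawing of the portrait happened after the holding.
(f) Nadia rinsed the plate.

(a) Entailed — the narrative places the drawing before the holding.
(b) Not entailed — the passage has Zoya holding the cake, not Nadia.
(c) Not entailed — Zoya held the cake, not the portrait; the portrait belongs to the drawing event.
(d) Not entailed — 'in the kitchen' adds information not in the original event.
(e) Not entailed — the narrative places the drawing before the holding, not after.
(f) Entailed — 'rinse' is an activity; 'was rinsing' entails that some rinsing happened, so 'rinsed' holds.

(a), (f)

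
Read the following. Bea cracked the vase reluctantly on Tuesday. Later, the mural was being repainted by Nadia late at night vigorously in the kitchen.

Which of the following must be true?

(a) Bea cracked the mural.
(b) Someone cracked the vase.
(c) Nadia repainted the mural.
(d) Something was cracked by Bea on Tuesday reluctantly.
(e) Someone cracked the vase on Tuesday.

(b), (d), (e)

(a) Not entailed — Bea cracked the vase, not the mural; the mural belongs to the repainting event.
(b) Entailed — this follows by dropping conjuncts from the cracking event's description.
(c) Not entailed — 'was repainting' is progressive on an accomplishment; it does not entail the completed 'repainted'.
(d) Entailed — this follows by dropping conjuncts from the cracking event's description.
(e) Entailed — every conjunct here is already in the original cracking event.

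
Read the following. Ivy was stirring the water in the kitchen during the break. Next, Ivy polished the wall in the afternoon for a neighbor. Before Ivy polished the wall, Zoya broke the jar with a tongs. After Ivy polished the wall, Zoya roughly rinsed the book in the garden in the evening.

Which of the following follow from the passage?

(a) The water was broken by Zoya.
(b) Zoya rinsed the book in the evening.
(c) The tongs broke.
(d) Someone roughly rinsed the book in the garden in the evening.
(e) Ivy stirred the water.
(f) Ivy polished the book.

(a) Not entailed — Zoya broke the jar, not the water; the water belongs to the stirring event.
(b) Entailed — the original entails any weakening of itself; this just drops 'in the garden', 'roughly'.
(c) Not entailed — the jar is what broke, not the tongs.
(d) Entailed — the original entails any weakening of itself; this just generalizes the agent.
(e) Entailed — 'stir' is an activity; 'was stirring' entails that some stirring happened, so 'stirred' holds.
(f) Not entailed — Ivy polished the wall, not the book; the book belongs to the rinsing event.

(b), (d), (e)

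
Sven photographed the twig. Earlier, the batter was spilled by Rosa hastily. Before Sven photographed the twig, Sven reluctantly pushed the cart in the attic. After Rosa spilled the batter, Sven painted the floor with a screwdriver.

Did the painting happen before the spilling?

no

The narrative orders the spilling before the painting.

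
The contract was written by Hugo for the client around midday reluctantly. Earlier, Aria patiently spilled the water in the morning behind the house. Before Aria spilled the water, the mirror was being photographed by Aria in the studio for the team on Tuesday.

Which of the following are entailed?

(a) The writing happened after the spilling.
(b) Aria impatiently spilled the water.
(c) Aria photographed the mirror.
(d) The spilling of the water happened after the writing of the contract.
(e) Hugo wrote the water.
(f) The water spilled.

(a), (f)

(a) Entailed — the narrative places the spilling before the writing.
(b) Not entailed — 'impatiently' adds a manner not in (and inconsistent with) the original.
(c) Not entailed — 'was photographing' is progressive on an accomplishment; it does not entail the completed 'photographed'.
(d) Not entailed — the narrative places the spilling before the writing, not after.
(e) Not entailed — Hugo wrote the contract, not the water; the water belongs to the spilling event.
(f) Entailed — 'Aria spilled the water' is causative; it entails the inchoative 'the water spilled'.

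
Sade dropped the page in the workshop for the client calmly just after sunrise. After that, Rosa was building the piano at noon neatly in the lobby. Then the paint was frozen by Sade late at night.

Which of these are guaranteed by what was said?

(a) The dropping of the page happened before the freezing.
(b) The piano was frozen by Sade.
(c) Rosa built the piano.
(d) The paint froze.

(a), (d)

(a) Entailed — the narrative places the dropping before the freezing.
(b) Not entailed — Sade froze the paint, not the piano; the piano belongs to the building event.
(c) Not entailed — 'was building' is progressive on an accomplishment; it does not entail the completed 'built'.
(d) Entailed — 'Sade froze the paint' is causative; it entails the inchoative 'the paint froze'.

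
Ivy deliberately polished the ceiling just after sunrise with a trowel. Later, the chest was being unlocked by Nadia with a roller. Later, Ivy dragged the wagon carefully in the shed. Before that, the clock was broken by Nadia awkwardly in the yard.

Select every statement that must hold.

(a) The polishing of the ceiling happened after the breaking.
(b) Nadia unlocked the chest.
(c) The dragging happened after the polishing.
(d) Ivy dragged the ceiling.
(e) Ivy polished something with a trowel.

(a) Not entailed — the narrative doesn't order the breaking relative to the polishing.
(b) Not entailed — 'was unlocking' is progressive on an accomplishment; it does not entail the completed 'unlocked'.
(c) Entailed — the narrative places the polishing before the dragging.
(d) Not entailed — Ivy dragged the wagon, not the ceiling; the ceiling belongs to the polishing event.
(e) Entailed — every conjunct here is already in the original polishing event.

(c), (e)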